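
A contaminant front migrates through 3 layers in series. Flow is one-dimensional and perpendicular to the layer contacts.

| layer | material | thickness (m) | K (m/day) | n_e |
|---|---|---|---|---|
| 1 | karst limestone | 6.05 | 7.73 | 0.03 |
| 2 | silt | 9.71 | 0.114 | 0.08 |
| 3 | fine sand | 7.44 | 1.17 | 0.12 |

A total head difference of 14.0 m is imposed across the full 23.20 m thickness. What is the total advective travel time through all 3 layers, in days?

12.2

With flow normal to the layers, continuity requires the same specific discharge q through every layer.
Σ(b_i/K_i) = 6.05/7.73 + 9.71/0.114 + 7.44/1.17 = 92.32 d.
q = Δh / Σ(b_i/K_i) = 14.0 / 92.32 = 0.1517 m/day.
In each layer the seepage velocity is v_i = q/n_i, so the layer transit time is t_i = b_i·n_i / q:
  layer 1 (karst limestone): t_1 = 6.05 × 0.03 / 0.1517 = 1.197 d
  layer 2 (silt): t_2 = 9.71 × 0.08 / 0.1517 = 5.122 d
  layer 3 (fine sand): t_3 = 7.44 × 0.12 / 0.1517 = 5.887 d
Total t = Σ t_i = 12.21 days.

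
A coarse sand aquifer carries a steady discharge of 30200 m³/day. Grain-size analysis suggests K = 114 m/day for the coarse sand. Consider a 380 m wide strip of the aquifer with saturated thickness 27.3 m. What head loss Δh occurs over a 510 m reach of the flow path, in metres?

13.0

Cross-sectional area A = 380 × 27.3 = 10374 m².
From Q = K·A·i, i = Q / (K·A) = 30200 / (114.0 × 10374) = 0.02554.
Head loss Δh = i · L = 0.02554 × 510 = 13.02 m.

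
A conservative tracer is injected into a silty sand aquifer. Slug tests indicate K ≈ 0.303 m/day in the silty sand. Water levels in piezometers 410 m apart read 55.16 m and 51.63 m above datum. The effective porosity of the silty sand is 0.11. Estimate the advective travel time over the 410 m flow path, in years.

47.3

Hydraulic gradient i = (55.16 − 51.63) / 410 = 3.53 / 410 = 0.008610.
Darcy flux q = K · i = 0.3030 × 0.008610 = 0.002609 m/day.
Seepage velocity v = q / n_e = 0.002609 / 0.11 = 0.02372 m/day.
Travel time t = L / v = 410 / 0.02372 = 17288 days = 47.33 years.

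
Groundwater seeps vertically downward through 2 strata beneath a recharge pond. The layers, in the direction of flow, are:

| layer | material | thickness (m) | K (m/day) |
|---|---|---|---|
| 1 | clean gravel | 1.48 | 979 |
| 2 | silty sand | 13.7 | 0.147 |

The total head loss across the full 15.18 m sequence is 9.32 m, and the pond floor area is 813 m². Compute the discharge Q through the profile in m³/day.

Flow is perpendicular to layering, so the layers act in series and the equivalent K is the thickness-weighted harmonic mean.
Total thickness L = 1.48 + 13.7 = 15.18 m.
Σ(b_i/K_i) = 1.48/979 + 13.7/0.147 = 93.20 d.
K_eq = L / Σ(b_i/K_i) = 15.18 / 93.20 = 0.1629 m/day.
Q = K_eq · A · (Δh/L) = 0.1629 × 813 × (9.32/15.18) = 81.30 m³/day.

81.3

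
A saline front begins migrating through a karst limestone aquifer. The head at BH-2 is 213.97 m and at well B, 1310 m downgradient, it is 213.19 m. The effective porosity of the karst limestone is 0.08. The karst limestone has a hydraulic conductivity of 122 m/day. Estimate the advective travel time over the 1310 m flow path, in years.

Hydraulic gradient i = (213.97 − 213.19) / 1310 = 0.78 / 1310 = 0.0005954.
Darcy flux q = K · i = 122.0 × 0.0005954 = 0.07264 m/day.
Seepage velocity v = q / n_e = 0.07264 / 0.08 = 0.9080 m/day.
Travel time t = L / v = 1310 / 0.9080 = 1443 days = 3.950 years.

3.95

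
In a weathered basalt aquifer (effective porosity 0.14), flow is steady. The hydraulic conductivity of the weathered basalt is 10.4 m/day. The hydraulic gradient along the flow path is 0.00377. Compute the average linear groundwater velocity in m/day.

Hydraulic gradient i = 0.00377.
Darcy flux q = K · i = 10.40 × 0.003770 = 0.03921 m/day.
Seepage velocity v = q / n_e = 0.03921 / 0.14 = 0.2801 m/day.

0.280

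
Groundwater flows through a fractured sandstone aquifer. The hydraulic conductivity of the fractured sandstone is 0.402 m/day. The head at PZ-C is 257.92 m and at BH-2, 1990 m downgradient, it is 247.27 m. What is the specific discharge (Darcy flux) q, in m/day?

0.00215

Hydraulic gradient i = (257.92 − 247.27) / 1990 = 10.65 / 1990 = 0.005352.
Specific discharge q = K · i = 0.4020 × 0.005352 = 0.002151 m/day.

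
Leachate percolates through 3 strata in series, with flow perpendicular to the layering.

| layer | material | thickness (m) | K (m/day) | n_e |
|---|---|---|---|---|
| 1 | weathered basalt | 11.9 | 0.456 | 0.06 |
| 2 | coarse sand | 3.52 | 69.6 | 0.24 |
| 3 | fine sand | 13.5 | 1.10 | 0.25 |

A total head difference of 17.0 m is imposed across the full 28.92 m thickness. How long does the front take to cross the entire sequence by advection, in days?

11.2

With flow normal to the layers, continuity requires the same specific discharge q through every layer.
Σ(b_i/K_i) = 11.9/0.456 + 3.52/69.6 + 13.5/1.10 = 38.42 d.
q = Δh / Σ(b_i/K_i) = 17.0 / 38.42 = 0.4425 m/day.
In each layer the seepage velocity is v_i = q/n_i, so the layer transit time is t_i = b_i·n_i / q:
  layer 1 (weathered basalt): t_1 = 11.9 × 0.06 / 0.4425 = 1.614 d
  layer 2 (coarse sand): t_2 = 3.52 × 0.24 / 0.4425 = 1.909 d
  layer 3 (fine sand): t_3 = 13.5 × 0.25 / 0.4425 = 7.627 d
Total t = Σ t_i = 11.15 days.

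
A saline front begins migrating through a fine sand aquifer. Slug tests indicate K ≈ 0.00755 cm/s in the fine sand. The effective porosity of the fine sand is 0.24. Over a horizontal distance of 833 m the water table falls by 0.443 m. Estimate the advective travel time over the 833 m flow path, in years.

Convert K: 0.00755 cm/s × 864 = 6.523 m/day.
Hydraulic gradient i = Δh / L = 0.443 / 833 = 0.0005318.
Darcy flux q = K · i = 6.523 × 0.0005318 = 0.003469 m/day.
Seepage velocity v = q / n_e = 0.003469 / 0.24 = 0.01445 m/day.
Travel time t = L / v = 833 / 0.01445 = 57628 days = 157.8 years.

158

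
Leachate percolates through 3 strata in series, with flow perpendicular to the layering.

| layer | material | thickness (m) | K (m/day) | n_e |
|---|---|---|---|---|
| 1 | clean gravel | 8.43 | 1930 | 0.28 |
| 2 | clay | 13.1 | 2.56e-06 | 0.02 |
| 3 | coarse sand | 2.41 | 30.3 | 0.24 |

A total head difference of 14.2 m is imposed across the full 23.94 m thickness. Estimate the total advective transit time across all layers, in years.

3160

With flow normal to the layers, continuity requires the same specific discharge q through every layer.
Σ(b_i/K_i) = 8.43/1930 + 13.1/2.56e-06 + 2.41/30.3 = 5.117e+06 d.
q = Δh / Σ(b_i/K_i) = 14.2 / 5.117e+06 = 2.775e-06 m/day.
In each layer the seepage velocity is v_i = q/n_i, so the layer transit time is t_i = b_i·n_i / q:
  layer 1 (clean gravel): t_1 = 8.43 × 0.28 / 2.775e-06 = 8.506e+05 d
  layer 2 (clay): t_2 = 13.1 × 0.02 / 2.775e-06 = 94416 d
  layer 3 (coarse sand): t_3 = 2.41 × 0.24 / 2.775e-06 = 2.084e+05 d
Total t = Σ t_i = 1.153e+06 days = 3158 years.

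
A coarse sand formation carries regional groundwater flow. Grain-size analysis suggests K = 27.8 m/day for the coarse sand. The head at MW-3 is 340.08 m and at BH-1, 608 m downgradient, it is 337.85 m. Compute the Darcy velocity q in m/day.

0.102

Hydraulic gradient i = (340.08 − 337.85) / 608 = 2.23 / 608 = 0.003668.
Specific discharge q = K · i = 27.80 × 0.003668 = 0.1020 m/day.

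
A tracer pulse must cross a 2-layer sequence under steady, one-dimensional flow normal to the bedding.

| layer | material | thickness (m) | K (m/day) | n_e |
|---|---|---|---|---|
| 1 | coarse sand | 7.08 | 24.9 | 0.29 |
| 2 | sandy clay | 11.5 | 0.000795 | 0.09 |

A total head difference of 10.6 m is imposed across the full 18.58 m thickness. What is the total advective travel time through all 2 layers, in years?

With flow normal to the layers, continuity requires the same specific discharge q through every layer.
Σ(b_i/K_i) = 7.08/24.9 + 11.5/0.000795 = 14466 d.
q = Δh / Σ(b_i/K_i) = 10.6 / 14466 = 0.0007328 m/day.
In each layer the seepage velocity is v_i = q/n_i, so the layer transit time is t_i = b_i·n_i / q:
  layer 1 (coarse sand): t_1 = 7.08 × 0.29 / 0.0007328 = 2802 d
  layer 2 (sandy clay): t_2 = 11.5 × 0.09 / 0.0007328 = 1412 d
Total t = Σ t_i = 4214 days = 11.54 years.

11.5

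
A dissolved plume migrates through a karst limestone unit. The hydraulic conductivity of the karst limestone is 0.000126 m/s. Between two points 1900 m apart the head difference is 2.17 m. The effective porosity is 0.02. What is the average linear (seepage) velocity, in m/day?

Convert K: 0.000126 m/s × 86400 = 10.89 m/day.
Hydraulic gradient i = Δh / L = 2.17 / 1900 = 0.001142.
Darcy flux q = K · i = 10.89 × 0.001142 = 0.01243 m/day.
Seepage velocity v = q / n_e = 0.01243 / 0.02 = 0.6217 m/day.

0.622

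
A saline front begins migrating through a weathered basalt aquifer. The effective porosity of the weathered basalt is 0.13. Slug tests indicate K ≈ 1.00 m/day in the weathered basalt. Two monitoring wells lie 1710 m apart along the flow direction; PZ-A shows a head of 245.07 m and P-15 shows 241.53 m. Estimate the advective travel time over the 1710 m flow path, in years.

Hydraulic gradient i = (245.07 − 241.53) / 1710 = 3.54 / 1710 = 0.002070.
Darcy flux q = K · i = 1.000 × 0.002070 = 0.002070 m/day.
Seepage velocity v = q / n_e = 0.002070 / 0.13 = 0.01592 m/day.
Travel time t = L / v = 1710 / 0.01592 = 1.074e+05 days = 294.0 years.

294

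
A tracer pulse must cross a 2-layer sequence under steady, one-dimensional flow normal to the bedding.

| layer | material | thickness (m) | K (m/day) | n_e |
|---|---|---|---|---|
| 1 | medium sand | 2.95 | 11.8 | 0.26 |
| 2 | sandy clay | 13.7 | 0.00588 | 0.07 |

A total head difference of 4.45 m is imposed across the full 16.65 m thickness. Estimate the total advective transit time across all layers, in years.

2.47

With flow normal to the layers, continuity requires the same specific discharge q through every layer.
Σ(b_i/K_i) = 2.95/11.8 + 13.7/0.00588 = 2330 d.
q = Δh / Σ(b_i/K_i) = 4.45 / 2330 = 0.001910 m/day.
In each layer the seepage velocity is v_i = q/n_i, so the layer transit time is t_i = b_i·n_i / q:
  layer 1 (medium sand): t_1 = 2.95 × 0.26 / 0.001910 = 401.6 d
  layer 2 (sandy clay): t_2 = 13.7 × 0.07 / 0.001910 = 502.2 d
Total t = Σ t_i = 903.8 days = 2.474 years.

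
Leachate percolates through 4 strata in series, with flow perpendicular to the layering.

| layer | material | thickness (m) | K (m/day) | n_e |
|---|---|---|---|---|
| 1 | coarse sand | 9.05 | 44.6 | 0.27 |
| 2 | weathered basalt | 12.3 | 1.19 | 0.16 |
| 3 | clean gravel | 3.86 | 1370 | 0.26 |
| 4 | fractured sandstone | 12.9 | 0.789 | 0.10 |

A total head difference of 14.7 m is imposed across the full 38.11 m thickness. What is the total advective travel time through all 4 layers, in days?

12.3

With flow normal to the layers, continuity requires the same specific discharge q through every layer.
Σ(b_i/K_i) = 9.05/44.6 + 12.3/1.19 + 3.86/1370 + 12.9/0.789 = 26.89 d.
q = Δh / Σ(b_i/K_i) = 14.7 / 26.89 = 0.5466 m/day.
In each layer the seepage velocity is v_i = q/n_i, so the layer transit time is t_i = b_i·n_i / q:
  layer 1 (coarse sand): t_1 = 9.05 × 0.27 / 0.5466 = 4.470 d
  layer 2 (weathered basalt): t_2 = 12.3 × 0.16 / 0.5466 = 3.600 d
  layer 3 (clean gravel): t_3 = 3.86 × 0.26 / 0.5466 = 1.836 d
  layer 4 (fractured sandstone): t_4 = 12.9 × 0.10 / 0.5466 = 2.360 d
Total t = Σ t_i = 12.27 days.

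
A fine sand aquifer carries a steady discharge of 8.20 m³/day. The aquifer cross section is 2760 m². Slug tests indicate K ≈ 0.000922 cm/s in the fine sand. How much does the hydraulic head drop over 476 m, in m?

Convert K: 0.000922 cm/s × 864 = 0.7966 m/day.
From Q = K·A·i, i = Q / (K·A) = 8.20 / (0.7966 × 2760) = 0.003730.
Head loss Δh = i · L = 0.003730 × 476 = 1.775 m.

1.78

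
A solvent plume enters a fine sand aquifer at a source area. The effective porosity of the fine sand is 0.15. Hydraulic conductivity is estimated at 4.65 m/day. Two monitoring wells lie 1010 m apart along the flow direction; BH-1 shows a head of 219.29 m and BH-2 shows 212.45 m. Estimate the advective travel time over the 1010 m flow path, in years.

Hydraulic gradient i = (219.29 − 212.45) / 1010 = 6.84 / 1010 = 0.006772.
Darcy flux q = K · i = 4.650 × 0.006772 = 0.03149 m/day.
Seepage velocity v = q / n_e = 0.03149 / 0.15 = 0.2099 m/day.
Travel time t = L / v = 1010 / 0.2099 = 4811 days = 13.17 years.

13.2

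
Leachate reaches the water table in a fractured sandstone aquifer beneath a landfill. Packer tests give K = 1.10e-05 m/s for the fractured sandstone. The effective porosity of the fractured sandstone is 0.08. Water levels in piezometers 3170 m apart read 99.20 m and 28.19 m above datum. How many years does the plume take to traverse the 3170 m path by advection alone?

Convert K: 1.10e-05 m/s × 86400 = 0.9504 m/day.
Hydraulic gradient i = (99.20 − 28.19) / 3170 = 71.01 / 3170 = 0.02240.
Darcy flux q = K · i = 0.9504 × 0.02240 = 0.02129 m/day.
Seepage velocity v = q / n_e = 0.02129 / 0.08 = 0.2661 m/day.
Travel time t = L / v = 3170 / 0.2661 = 11912 days = 32.61 years.

32.6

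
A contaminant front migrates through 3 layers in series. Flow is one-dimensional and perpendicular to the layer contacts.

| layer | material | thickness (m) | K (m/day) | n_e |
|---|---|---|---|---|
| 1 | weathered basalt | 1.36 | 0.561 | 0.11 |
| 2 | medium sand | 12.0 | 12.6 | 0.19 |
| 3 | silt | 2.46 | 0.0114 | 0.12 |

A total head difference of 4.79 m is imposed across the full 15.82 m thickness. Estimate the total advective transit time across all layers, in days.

125

With flow normal to the layers, continuity requires the same specific discharge q through every layer.
Σ(b_i/K_i) = 1.36/0.561 + 12.0/12.6 + 2.46/0.0114 = 219.2 d.
q = Δh / Σ(b_i/K_i) = 4.79 / 219.2 = 0.02186 m/day.
In each layer the seepage velocity is v_i = q/n_i, so the layer transit time is t_i = b_i·n_i / q:
  layer 1 (weathered basalt): t_1 = 1.36 × 0.11 / 0.02186 = 6.845 d
  layer 2 (medium sand): t_2 = 12.0 × 0.19 / 0.02186 = 104.3 d
  layer 3 (silt): t_3 = 2.46 × 0.12 / 0.02186 = 13.51 d
Total t = Σ t_i = 124.7 days.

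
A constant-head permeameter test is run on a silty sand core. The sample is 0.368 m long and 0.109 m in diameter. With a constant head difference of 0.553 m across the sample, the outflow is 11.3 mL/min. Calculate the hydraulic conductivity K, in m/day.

1.16

Cross-sectional area A = π·(d/2)² = π × (0.109/2)² = 0.009331 m².
Convert discharge: 11.3 mL/min = 1.883e-07 m³/s.
Darcy's law rearranged: K = Q·L / (A·Δh) = 1.883e-07 × 0.368 / (0.009331 × 0.553) = 1.343e-05 m/s = 1.160 m/day.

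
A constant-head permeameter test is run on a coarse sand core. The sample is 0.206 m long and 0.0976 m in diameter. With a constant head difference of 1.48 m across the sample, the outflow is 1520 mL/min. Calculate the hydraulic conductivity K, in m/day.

Cross-sectional area A = π·(d/2)² = π × (0.0976/2)² = 0.007482 m².
Convert discharge: 1520 mL/min = 2.533e-05 m³/s.
Darcy's law rearranged: K = Q·L / (A·Δh) = 2.533e-05 × 0.206 / (0.007482 × 1.48) = 0.0004713 m/s = 40.72 m/day.

40.7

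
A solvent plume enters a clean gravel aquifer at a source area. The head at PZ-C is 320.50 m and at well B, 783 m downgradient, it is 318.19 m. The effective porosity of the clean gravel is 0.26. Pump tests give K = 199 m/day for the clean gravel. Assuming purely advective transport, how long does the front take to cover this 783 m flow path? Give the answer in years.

0.949

Hydraulic gradient i = (320.50 − 318.19) / 783 = 2.31 / 783 = 0.002950.
Darcy flux q = K · i = 199.0 × 0.002950 = 0.5871 m/day.
Seepage velocity v = q / n_e = 0.5871 / 0.26 = 2.258 m/day.
Travel time t = L / v = 783 / 2.258 = 346.8 days = 0.9494 years.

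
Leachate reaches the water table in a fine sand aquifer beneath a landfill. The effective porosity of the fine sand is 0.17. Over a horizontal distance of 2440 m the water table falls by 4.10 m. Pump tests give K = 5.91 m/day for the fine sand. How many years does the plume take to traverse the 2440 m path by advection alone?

Hydraulic gradient i = Δh / L = 4.10 / 2440 = 0.001680.
Darcy flux q = K · i = 5.910 × 0.001680 = 0.009931 m/day.
Seepage velocity v = q / n_e = 0.009931 / 0.17 = 0.05842 m/day.
Travel time t = L / v = 2440 / 0.05842 = 41769 days = 114.4 years.

114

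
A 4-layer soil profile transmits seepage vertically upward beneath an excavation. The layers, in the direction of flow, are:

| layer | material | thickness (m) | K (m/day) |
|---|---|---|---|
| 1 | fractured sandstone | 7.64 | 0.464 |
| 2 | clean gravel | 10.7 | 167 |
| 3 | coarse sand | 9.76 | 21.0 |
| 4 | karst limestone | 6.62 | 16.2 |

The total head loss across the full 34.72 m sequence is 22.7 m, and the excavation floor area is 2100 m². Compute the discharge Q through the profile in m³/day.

2740

Flow is perpendicular to layering, so the layers act in series and the equivalent K is the thickness-weighted harmonic mean.
Total thickness L = 7.64 + 10.7 + 9.76 + 6.62 = 34.72 m.
Σ(b_i/K_i) = 7.64/0.464 + 10.7/167 + 9.76/21.0 + 6.62/16.2 = 17.40 d.
K_eq = L / Σ(b_i/K_i) = 34.72 / 17.40 = 1.995 m/day.
Q = K_eq · A · (Δh/L) = 1.995 × 2100 × (22.7/34.72) = 2739 m³/day.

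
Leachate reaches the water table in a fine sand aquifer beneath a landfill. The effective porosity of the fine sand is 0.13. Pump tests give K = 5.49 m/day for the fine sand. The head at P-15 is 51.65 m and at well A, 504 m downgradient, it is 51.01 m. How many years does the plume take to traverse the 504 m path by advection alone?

Hydraulic gradient i = (51.65 − 51.01) / 504 = 0.64 / 504 = 0.001270.
Darcy flux q = K · i = 5.490 × 0.001270 = 0.006971 m/day.
Seepage velocity v = q / n_e = 0.006971 / 0.13 = 0.05363 m/day.
Travel time t = L / v = 504 / 0.05363 = 9398 days = 25.73 years.

25.7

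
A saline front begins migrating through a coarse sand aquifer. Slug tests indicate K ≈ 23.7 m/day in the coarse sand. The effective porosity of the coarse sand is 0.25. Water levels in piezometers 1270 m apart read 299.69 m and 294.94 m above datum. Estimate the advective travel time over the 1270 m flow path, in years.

Hydraulic gradient i = (299.69 − 294.94) / 1270 = 4.75 / 1270 = 0.003740.
Darcy flux q = K · i = 23.70 × 0.003740 = 0.08864 m/day.
Seepage velocity v = q / n_e = 0.08864 / 0.25 = 0.3546 m/day.
Travel time t = L / v = 1270 / 0.3546 = 3582 days = 9.807 years.

9.81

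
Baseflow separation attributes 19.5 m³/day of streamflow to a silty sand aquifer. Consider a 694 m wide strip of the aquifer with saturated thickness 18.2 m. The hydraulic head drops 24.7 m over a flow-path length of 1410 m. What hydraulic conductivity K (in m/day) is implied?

0.0881

Cross-sectional area A = 694 × 18.2 = 12631 m².
Hydraulic gradient i = Δh / L = 24.7 / 1410 = 0.01752.
From Q = K·A·i, K = Q / (A·i) = 19.5 / (12631 × 0.01752) = 0.08813 m/day.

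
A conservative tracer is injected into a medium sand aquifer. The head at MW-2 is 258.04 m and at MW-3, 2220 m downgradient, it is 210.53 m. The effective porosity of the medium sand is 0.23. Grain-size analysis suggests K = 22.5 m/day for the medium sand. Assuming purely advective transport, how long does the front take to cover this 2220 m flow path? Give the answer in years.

Hydraulic gradient i = (258.04 − 210.53) / 2220 = 47.51 / 2220 = 0.02140.
Darcy flux q = K · i = 22.50 × 0.02140 = 0.4815 m/day.
Seepage velocity v = q / n_e = 0.4815 / 0.23 = 2.094 m/day.
Travel time t = L / v = 2220 / 2.094 = 1060 days = 2.903 years.

2.90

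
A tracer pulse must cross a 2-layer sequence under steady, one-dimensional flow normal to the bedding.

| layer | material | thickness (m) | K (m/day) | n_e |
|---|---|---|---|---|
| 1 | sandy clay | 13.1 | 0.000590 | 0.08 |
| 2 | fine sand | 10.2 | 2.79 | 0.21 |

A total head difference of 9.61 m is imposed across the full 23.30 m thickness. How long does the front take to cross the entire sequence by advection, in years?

20.2

With flow normal to the layers, continuity requires the same specific discharge q through every layer.
Σ(b_i/K_i) = 13.1/0.000590 + 10.2/2.79 = 22207 d.
q = Δh / Σ(b_i/K_i) = 9.61 / 22207 = 0.0004327 m/day.
In each layer the seepage velocity is v_i = q/n_i, so the layer transit time is t_i = b_i·n_i / q:
  layer 1 (sandy clay): t_1 = 13.1 × 0.08 / 0.0004327 = 2422 d
  layer 2 (fine sand): t_2 = 10.2 × 0.21 / 0.0004327 = 4950 d
Total t = Σ t_i = 7372 days = 20.18 years.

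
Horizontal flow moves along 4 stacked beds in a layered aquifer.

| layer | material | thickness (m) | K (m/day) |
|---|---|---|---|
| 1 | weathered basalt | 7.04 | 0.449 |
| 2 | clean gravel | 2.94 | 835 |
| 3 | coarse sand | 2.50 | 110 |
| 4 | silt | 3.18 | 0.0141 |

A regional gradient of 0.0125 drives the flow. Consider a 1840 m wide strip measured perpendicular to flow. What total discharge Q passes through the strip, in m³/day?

62900

Flow is parallel to layering, so each bed carries its own Darcy discharge and the transmissivities add.
Σ(K_i·b_i) = 0.449×7.04 + 835×2.94 + 110×2.50 + 0.0141×3.18 = 2733 m²/day.
Hydraulic gradient i = 0.0125.
Q = Σ(K_i·b_i) · W · i = 2733 × 1840 × 0.01250 = 62861 m³/day.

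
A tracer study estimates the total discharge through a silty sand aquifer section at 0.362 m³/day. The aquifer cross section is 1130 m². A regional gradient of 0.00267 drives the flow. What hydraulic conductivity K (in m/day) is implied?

0.120

Hydraulic gradient i = 0.00267.
From Q = K·A·i, K = Q / (A·i) = 0.362 / (1130 × 0.002670) = 0.1200 m/day.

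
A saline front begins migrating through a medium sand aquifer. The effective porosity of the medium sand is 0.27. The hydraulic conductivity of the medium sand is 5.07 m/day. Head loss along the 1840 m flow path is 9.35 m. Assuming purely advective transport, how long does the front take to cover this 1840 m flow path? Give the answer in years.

Hydraulic gradient i = Δh / L = 9.35 / 1840 = 0.005082.
Darcy flux q = K · i = 5.070 × 0.005082 = 0.02576 m/day.
Seepage velocity v = q / n_e = 0.02576 / 0.27 = 0.09542 m/day.
Travel time t = L / v = 1840 / 0.09542 = 19283 days = 52.79 years.

52.8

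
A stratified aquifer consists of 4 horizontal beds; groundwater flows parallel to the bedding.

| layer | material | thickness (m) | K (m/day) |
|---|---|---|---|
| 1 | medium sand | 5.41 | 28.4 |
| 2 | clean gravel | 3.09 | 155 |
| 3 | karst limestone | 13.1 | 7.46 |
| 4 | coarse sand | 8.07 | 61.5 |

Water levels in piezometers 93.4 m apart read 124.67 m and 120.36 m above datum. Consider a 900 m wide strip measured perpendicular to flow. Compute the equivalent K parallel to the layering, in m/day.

41.3

Flow is parallel to layering, so each bed carries its own Darcy discharge and the transmissivities add.
Σ(K_i·b_i) = 28.4×5.41 + 155×3.09 + 7.46×13.1 + 61.5×8.07 = 1227 m²/day.
Total thickness b = 29.67 m, so K_eq = Σ(K_i·b_i)/b = 41.34 m/day.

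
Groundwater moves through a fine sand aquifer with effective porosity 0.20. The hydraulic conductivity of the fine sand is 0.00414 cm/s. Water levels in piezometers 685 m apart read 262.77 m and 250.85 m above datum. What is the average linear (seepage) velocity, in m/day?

0.311

Convert K: 0.00414 cm/s × 864 = 3.577 m/day.
Hydraulic gradient i = (262.77 − 250.85) / 685 = 11.92 / 685 = 0.01740.
Darcy flux q = K · i = 3.577 × 0.01740 = 0.06224 m/day.
Seepage velocity v = q / n_e = 0.06224 / 0.20 = 0.3112 m/day.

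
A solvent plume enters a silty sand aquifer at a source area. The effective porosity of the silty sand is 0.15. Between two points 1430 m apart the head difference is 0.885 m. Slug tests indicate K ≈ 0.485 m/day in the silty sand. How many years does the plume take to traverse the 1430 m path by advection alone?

Hydraulic gradient i = Δh / L = 0.885 / 1430 = 0.0006189.
Darcy flux q = K · i = 0.4850 × 0.0006189 = 0.0003002 m/day.
Seepage velocity v = q / n_e = 0.0003002 / 0.15 = 0.002001 m/day.
Travel time t = L / v = 1430 / 0.002001 = 7.146e+05 days = 1957 years.

1960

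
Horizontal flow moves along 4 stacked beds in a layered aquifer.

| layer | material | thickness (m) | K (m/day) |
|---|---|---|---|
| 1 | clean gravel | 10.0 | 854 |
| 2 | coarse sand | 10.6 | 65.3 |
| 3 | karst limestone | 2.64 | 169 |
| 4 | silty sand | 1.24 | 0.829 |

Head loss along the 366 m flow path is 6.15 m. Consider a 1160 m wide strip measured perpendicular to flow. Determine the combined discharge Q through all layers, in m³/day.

Flow is parallel to layering, so each bed carries its own Darcy discharge and the transmissivities add.
Σ(K_i·b_i) = 854×10.0 + 65.3×10.6 + 169×2.64 + 0.829×1.24 = 9679 m²/day.
Hydraulic gradient i = Δh / L = 6.15 / 366 = 0.01680.
Q = Σ(K_i·b_i) · W · i = 9679 × 1160 × 0.01680 = 1.887e+05 m³/day.

189000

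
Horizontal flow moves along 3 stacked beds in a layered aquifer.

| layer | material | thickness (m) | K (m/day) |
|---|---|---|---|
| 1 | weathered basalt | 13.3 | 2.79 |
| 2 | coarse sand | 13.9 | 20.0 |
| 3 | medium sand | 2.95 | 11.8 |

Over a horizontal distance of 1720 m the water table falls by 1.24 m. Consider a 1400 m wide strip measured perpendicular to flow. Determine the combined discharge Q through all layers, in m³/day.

Flow is parallel to layering, so each bed carries its own Darcy discharge and the transmissivities add.
Σ(K_i·b_i) = 2.79×13.3 + 20.0×13.9 + 11.8×2.95 = 349.9 m²/day.
Hydraulic gradient i = Δh / L = 1.24 / 1720 = 0.0007209.
Q = Σ(K_i·b_i) · W · i = 349.9 × 1400 × 0.0007209 = 353.2 m³/day.

353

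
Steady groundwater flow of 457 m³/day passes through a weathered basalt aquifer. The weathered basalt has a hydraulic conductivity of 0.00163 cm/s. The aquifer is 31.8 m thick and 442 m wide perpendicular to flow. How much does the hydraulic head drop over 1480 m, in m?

Convert K: 0.00163 cm/s × 864 = 1.408 m/day.
Cross-sectional area A = 442 × 31.8 = 14056 m².
From Q = K·A·i, i = Q / (K·A) = 457 / (1.408 × 14056) = 0.02309.
Head loss Δh = i · L = 0.02309 × 1480 = 34.17 m.

34.2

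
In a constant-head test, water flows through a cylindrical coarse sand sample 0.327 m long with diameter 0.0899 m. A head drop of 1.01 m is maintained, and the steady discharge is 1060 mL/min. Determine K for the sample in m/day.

Cross-sectional area A = π·(d/2)² = π × (0.0899/2)² = 0.006348 m².
Convert discharge: 1060 mL/min = 1.767e-05 m³/s.
Darcy's law rearranged: K = Q·L / (A·Δh) = 1.767e-05 × 0.327 / (0.006348 × 1.01) = 0.0009011 m/s = 77.85 m/day.

77.9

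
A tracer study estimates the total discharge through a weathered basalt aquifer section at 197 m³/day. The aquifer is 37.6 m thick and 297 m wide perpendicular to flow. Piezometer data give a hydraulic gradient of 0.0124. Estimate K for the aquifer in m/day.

Cross-sectional area A = 297 × 37.6 = 11167 m².
Hydraulic gradient i = 0.0124.
From Q = K·A·i, K = Q / (A·i) = 197 / (11167 × 0.01240) = 1.423 m/day.

1.42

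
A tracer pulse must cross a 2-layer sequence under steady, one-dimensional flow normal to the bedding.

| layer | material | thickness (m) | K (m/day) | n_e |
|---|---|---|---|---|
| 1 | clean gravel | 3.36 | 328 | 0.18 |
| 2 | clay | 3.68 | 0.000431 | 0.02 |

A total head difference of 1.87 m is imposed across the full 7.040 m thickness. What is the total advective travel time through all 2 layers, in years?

With flow normal to the layers, continuity requires the same specific discharge q through every layer.
Σ(b_i/K_i) = 3.36/328 + 3.68/0.000431 = 8538 d.
q = Δh / Σ(b_i/K_i) = 1.87 / 8538 = 0.0002190 m/day.
In each layer the seepage velocity is v_i = q/n_i, so the layer transit time is t_i = b_i·n_i / q:
  layer 1 (clean gravel): t_1 = 3.36 × 0.18 / 0.0002190 = 2761 d
  layer 2 (clay): t_2 = 3.68 × 0.02 / 0.0002190 = 336.1 d
Total t = Σ t_i = 3098 days = 8.481 years.

8.48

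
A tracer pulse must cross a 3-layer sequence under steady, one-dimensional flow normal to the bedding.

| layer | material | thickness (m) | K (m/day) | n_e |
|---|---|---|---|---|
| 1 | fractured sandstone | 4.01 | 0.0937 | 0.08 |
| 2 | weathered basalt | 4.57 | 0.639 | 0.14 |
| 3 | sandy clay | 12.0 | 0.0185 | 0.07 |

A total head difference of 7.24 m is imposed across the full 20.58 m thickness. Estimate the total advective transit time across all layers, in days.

174

With flow normal to the layers, continuity requires the same specific discharge q through every layer.
Σ(b_i/K_i) = 4.01/0.0937 + 4.57/0.639 + 12.0/0.0185 = 698.6 d.
q = Δh / Σ(b_i/K_i) = 7.24 / 698.6 = 0.01036 m/day.
In each layer the seepage velocity is v_i = q/n_i, so the layer transit time is t_i = b_i·n_i / q:
  layer 1 (fractured sandstone): t_1 = 4.01 × 0.08 / 0.01036 = 30.95 d
  layer 2 (weathered basalt): t_2 = 4.57 × 0.14 / 0.01036 = 61.74 d
  layer 3 (sandy clay): t_3 = 12.0 × 0.07 / 0.01036 = 81.05 d
Total t = Σ t_i = 173.7 days.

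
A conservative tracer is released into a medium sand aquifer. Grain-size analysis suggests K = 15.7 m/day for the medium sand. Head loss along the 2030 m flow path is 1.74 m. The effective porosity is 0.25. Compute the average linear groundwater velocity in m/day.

0.0538

Hydraulic gradient i = Δh / L = 1.74 / 2030 = 0.0008571.
Darcy flux q = K · i = 15.70 × 0.0008571 = 0.01346 m/day.
Seepage velocity v = q / n_e = 0.01346 / 0.25 = 0.05383 m/day.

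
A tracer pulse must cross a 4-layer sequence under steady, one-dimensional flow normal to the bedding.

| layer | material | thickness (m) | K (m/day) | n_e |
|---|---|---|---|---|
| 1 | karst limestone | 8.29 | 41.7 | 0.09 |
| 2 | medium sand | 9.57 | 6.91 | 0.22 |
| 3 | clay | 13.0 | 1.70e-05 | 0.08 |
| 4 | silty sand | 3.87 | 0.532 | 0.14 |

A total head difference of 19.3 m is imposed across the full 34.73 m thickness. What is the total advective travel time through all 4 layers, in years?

With flow normal to the layers, continuity requires the same specific discharge q through every layer.
Σ(b_i/K_i) = 8.29/41.7 + 9.57/6.91 + 13.0/1.70e-05 + 3.87/0.532 = 7.647e+05 d.
q = Δh / Σ(b_i/K_i) = 19.3 / 7.647e+05 = 2.524e-05 m/day.
In each layer the seepage velocity is v_i = q/n_i, so the layer transit time is t_i = b_i·n_i / q:
  layer 1 (karst limestone): t_1 = 8.29 × 0.09 / 2.524e-05 = 29562 d
  layer 2 (medium sand): t_2 = 9.57 × 0.22 / 2.524e-05 = 83421 d
  layer 3 (clay): t_3 = 13.0 × 0.08 / 2.524e-05 = 41207 d
  layer 4 (silty sand): t_4 = 3.87 × 0.14 / 2.524e-05 = 21467 d
Total t = Σ t_i = 1.757e+05 days = 480.9 years.

481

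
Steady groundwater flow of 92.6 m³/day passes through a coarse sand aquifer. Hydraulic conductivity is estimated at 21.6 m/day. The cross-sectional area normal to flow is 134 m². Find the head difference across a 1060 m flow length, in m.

From Q = K·A·i, i = Q / (K·A) = 92.6 / (21.60 × 134.0) = 0.03199.
Head loss Δh = i · L = 0.03199 × 1060 = 33.91 m.

33.9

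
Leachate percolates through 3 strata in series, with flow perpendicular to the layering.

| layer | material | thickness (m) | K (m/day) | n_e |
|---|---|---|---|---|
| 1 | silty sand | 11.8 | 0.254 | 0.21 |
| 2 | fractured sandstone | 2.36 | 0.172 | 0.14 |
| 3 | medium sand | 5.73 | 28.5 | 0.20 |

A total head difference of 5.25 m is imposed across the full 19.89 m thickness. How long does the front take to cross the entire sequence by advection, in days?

With flow normal to the layers, continuity requires the same specific discharge q through every layer.
Σ(b_i/K_i) = 11.8/0.254 + 2.36/0.172 + 5.73/28.5 = 60.38 d.
q = Δh / Σ(b_i/K_i) = 5.25 / 60.38 = 0.08695 m/day.
In each layer the seepage velocity is v_i = q/n_i, so the layer transit time is t_i = b_i·n_i / q:
  layer 1 (silty sand): t_1 = 11.8 × 0.21 / 0.08695 = 28.50 d
  layer 2 (fractured sandstone): t_2 = 2.36 × 0.14 / 0.08695 = 3.800 d
  layer 3 (medium sand): t_3 = 5.73 × 0.20 / 0.08695 = 13.18 d
Total t = Σ t_i = 45.48 days.

45.5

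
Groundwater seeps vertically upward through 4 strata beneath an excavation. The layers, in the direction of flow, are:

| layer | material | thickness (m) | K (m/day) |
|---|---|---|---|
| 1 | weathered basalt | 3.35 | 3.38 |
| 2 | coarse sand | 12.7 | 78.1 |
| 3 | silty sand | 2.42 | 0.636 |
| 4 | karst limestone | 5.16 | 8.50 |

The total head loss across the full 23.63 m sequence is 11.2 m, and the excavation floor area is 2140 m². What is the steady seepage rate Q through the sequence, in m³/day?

Flow is perpendicular to layering, so the layers act in series and the equivalent K is the thickness-weighted harmonic mean.
Total thickness L = 3.35 + 12.7 + 2.42 + 5.16 = 23.63 m.
Σ(b_i/K_i) = 3.35/3.38 + 12.7/78.1 + 2.42/0.636 + 5.16/8.50 = 5.566 d.
K_eq = L / Σ(b_i/K_i) = 23.63 / 5.566 = 4.246 m/day.
Q = K_eq · A · (Δh/L) = 4.246 × 2140 × (11.2/23.63) = 4306 m³/day.

4310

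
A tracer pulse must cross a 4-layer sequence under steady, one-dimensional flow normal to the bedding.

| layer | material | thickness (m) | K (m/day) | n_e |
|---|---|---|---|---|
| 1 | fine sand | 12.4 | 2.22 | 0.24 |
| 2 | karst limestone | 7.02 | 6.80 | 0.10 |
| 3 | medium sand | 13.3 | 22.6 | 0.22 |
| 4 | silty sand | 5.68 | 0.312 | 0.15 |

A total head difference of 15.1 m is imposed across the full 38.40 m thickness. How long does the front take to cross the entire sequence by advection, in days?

With flow normal to the layers, continuity requires the same specific discharge q through every layer.
Σ(b_i/K_i) = 12.4/2.22 + 7.02/6.80 + 13.3/22.6 + 5.68/0.312 = 25.41 d.
q = Δh / Σ(b_i/K_i) = 15.1 / 25.41 = 0.5942 m/day.
In each layer the seepage velocity is v_i = q/n_i, so the layer transit time is t_i = b_i·n_i / q:
  layer 1 (fine sand): t_1 = 12.4 × 0.24 / 0.5942 = 5.008 d
  layer 2 (karst limestone): t_2 = 7.02 × 0.10 / 0.5942 = 1.181 d
  layer 3 (medium sand): t_3 = 13.3 × 0.22 / 0.5942 = 4.924 d
  layer 4 (silty sand): t_4 = 5.68 × 0.15 / 0.5942 = 1.434 d
Total t = Σ t_i = 12.55 days.

12.5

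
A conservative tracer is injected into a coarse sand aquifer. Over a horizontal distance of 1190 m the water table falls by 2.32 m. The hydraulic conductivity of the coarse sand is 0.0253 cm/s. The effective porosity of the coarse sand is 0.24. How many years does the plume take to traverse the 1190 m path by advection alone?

Convert K: 0.0253 cm/s × 864 = 21.86 m/day.
Hydraulic gradient i = Δh / L = 2.32 / 1190 = 0.001950.
Darcy flux q = K · i = 21.86 × 0.001950 = 0.04262 m/day.
Seepage velocity v = q / n_e = 0.04262 / 0.24 = 0.1776 m/day.
Travel time t = L / v = 1190 / 0.1776 = 6702 days = 18.35 years.

18.3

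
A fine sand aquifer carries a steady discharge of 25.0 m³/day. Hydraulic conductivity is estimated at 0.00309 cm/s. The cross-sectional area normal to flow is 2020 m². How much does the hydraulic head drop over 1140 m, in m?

Convert K: 0.00309 cm/s × 864 = 2.670 m/day.
From Q = K·A·i, i = Q / (K·A) = 25.0 / (2.670 × 2020) = 0.004636.
Head loss Δh = i · L = 0.004636 × 1140 = 5.285 m.

5.28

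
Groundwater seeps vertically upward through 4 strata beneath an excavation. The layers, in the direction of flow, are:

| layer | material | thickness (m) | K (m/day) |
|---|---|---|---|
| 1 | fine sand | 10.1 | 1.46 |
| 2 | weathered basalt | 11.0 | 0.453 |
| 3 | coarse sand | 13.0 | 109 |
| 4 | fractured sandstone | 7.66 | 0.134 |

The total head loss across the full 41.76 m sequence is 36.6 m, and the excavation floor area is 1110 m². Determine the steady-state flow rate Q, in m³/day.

459

Flow is perpendicular to layering, so the layers act in series and the equivalent K is the thickness-weighted harmonic mean.
Total thickness L = 10.1 + 11.0 + 13.0 + 7.66 = 41.76 m.
Σ(b_i/K_i) = 10.1/1.46 + 11.0/0.453 + 13.0/109 + 7.66/0.134 = 88.48 d.
K_eq = L / Σ(b_i/K_i) = 41.76 / 88.48 = 0.4720 m/day.
Q = K_eq · A · (Δh/L) = 0.4720 × 1110 × (36.6/41.76) = 459.1 m³/day.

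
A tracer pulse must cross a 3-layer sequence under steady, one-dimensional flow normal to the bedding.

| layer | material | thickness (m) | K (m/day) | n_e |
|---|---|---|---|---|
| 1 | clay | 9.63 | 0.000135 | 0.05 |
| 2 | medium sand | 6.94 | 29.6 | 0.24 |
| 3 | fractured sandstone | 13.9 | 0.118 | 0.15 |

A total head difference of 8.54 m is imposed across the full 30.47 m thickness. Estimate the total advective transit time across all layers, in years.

96.9

With flow normal to the layers, continuity requires the same specific discharge q through every layer.
Σ(b_i/K_i) = 9.63/0.000135 + 6.94/29.6 + 13.9/0.118 = 71451 d.
q = Δh / Σ(b_i/K_i) = 8.54 / 71451 = 0.0001195 m/day.
In each layer the seepage velocity is v_i = q/n_i, so the layer transit time is t_i = b_i·n_i / q:
  layer 1 (clay): t_1 = 9.63 × 0.05 / 0.0001195 = 4029 d
  layer 2 (medium sand): t_2 = 6.94 × 0.24 / 0.0001195 = 13936 d
  layer 3 (fractured sandstone): t_3 = 13.9 × 0.15 / 0.0001195 = 17445 d
Total t = Σ t_i = 35409 days = 96.94 years.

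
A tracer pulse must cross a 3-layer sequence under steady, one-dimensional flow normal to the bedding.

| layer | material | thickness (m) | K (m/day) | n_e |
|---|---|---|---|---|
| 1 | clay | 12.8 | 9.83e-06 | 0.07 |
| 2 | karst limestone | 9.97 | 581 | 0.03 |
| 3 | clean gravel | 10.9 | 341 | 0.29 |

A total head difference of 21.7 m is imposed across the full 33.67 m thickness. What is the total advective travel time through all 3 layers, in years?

With flow normal to the layers, continuity requires the same specific discharge q through every layer.
Σ(b_i/K_i) = 12.8/9.83e-06 + 9.97/581 + 10.9/341 = 1.302e+06 d.
q = Δh / Σ(b_i/K_i) = 21.7 / 1.302e+06 = 1.666e-05 m/day.
In each layer the seepage velocity is v_i = q/n_i, so the layer transit time is t_i = b_i·n_i / q:
  layer 1 (clay): t_1 = 12.8 × 0.07 / 1.666e-05 = 53766 d
  layer 2 (karst limestone): t_2 = 9.97 × 0.03 / 1.666e-05 = 17948 d
  layer 3 (clean gravel): t_3 = 10.9 × 0.29 / 1.666e-05 = 1.897e+05 d
Total t = Σ t_i = 2.614e+05 days = 715.7 years.

716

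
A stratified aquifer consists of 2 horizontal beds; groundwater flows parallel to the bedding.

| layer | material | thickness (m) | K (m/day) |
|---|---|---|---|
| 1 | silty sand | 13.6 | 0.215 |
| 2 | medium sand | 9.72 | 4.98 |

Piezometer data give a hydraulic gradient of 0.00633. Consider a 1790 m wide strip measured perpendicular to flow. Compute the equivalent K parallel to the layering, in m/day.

Flow is parallel to layering, so each bed carries its own Darcy discharge and the transmissivities add.
Σ(K_i·b_i) = 0.215×13.6 + 4.98×9.72 = 51.33 m²/day.
Total thickness b = 23.32 m, so K_eq = Σ(K_i·b_i)/b = 2.201 m/day.

2.20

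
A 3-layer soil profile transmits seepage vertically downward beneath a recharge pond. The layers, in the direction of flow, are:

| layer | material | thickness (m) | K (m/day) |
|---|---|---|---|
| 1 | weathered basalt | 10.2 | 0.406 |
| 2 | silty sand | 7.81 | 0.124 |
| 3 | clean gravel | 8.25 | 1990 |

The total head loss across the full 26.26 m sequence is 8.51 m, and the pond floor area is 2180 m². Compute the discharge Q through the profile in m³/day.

Flow is perpendicular to layering, so the layers act in series and the equivalent K is the thickness-weighted harmonic mean.
Total thickness L = 10.2 + 7.81 + 8.25 = 26.26 m.
Σ(b_i/K_i) = 10.2/0.406 + 7.81/0.124 + 8.25/1990 = 88.11 d.
K_eq = L / Σ(b_i/K_i) = 26.26 / 88.11 = 0.2980 m/day.
Q = K_eq · A · (Δh/L) = 0.2980 × 2180 × (8.51/26.26) = 210.5 m³/day.

211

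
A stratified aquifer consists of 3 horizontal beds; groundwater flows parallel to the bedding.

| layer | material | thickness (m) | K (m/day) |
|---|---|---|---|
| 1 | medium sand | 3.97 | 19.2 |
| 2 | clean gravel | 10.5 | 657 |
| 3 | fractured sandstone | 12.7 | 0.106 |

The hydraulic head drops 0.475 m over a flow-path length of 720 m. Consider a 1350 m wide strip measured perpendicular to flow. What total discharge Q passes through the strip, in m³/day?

Flow is parallel to layering, so each bed carries its own Darcy discharge and the transmissivities add.
Σ(K_i·b_i) = 19.2×3.97 + 657×10.5 + 0.106×12.7 = 6976 m²/day.
Hydraulic gradient i = Δh / L = 0.475 / 720 = 0.0006597.
Q = Σ(K_i·b_i) · W · i = 6976 × 1350 × 0.0006597 = 6213 m³/day.

6210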